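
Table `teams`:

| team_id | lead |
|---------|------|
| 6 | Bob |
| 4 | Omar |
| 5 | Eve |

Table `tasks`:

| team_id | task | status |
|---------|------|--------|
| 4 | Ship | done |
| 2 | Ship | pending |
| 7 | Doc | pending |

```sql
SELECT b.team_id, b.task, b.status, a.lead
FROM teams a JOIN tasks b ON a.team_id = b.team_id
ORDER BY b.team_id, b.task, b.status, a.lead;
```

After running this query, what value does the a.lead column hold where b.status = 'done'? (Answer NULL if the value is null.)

Omar

INNER JOIN keeps only pairs where the ON condition holds.
Matching on a.team_id = b.team_id.
- team_id=6: no matching b row, dropped.
- team_id=4: 1 matching b row(s), so 1 row(s) emitted.
- team_id=5: no matching b row, dropped.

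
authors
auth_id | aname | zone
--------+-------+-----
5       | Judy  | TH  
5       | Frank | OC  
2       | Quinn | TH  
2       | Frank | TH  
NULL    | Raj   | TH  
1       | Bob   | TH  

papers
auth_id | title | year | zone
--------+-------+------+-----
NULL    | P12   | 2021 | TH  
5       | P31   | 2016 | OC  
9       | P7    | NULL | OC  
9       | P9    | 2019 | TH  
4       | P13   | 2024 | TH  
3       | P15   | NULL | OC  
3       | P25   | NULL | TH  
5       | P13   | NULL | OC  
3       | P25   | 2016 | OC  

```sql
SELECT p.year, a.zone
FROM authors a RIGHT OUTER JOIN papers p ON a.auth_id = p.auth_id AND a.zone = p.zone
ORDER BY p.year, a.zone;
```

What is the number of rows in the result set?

9

RIGHT JOIN keeps every row from `papers`; unmatched rows get NULL for `authors`'s columns.
Matching on a.auth_id = p.auth_id AND a.zone = p.zone. A NULL in a compared column never satisfies the condition.
Matched pairs: 2; unmatched p rows kept: 7.
Total: 2 matched + 7 padded = 9 rows.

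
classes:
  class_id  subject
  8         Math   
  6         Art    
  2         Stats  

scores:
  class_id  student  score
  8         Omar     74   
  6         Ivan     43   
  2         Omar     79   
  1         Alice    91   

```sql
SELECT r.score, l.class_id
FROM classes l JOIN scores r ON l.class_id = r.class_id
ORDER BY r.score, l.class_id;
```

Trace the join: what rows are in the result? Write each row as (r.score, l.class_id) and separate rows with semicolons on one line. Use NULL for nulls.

(43, 6); (74, 8); (79, 2)

INNER JOIN keeps only pairs where the ON condition holds.
Matching on l.class_id = r.class_id.
- l (class_id=8) pairs with 1 row(s) of r.
- l (class_id=6) pairs with 1 row(s) of r.
- l (class_id=2) pairs with 1 row(s) of r.
After projecting and ordering:
r.score | l.class_id
43 | 6
74 | 8
79 | 2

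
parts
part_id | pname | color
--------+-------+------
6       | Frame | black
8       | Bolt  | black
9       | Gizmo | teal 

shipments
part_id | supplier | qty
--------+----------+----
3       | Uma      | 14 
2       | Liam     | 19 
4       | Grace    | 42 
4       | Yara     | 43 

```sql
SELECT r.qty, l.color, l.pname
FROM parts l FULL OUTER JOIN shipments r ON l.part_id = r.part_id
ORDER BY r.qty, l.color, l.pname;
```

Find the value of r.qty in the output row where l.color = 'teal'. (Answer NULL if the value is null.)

FULL OUTER JOIN keeps every row from both sides; unmatched rows get NULL for the other side's columns.
Matching on l.part_id = r.part_id.
- part_id=6: no r row matches, row kept with r columns NULL.
- part_id=8: no r row matches, row kept with r columns NULL.
- part_id=9: no r row matches, row kept with r columns NULL.
- plus 4 unmatched r row(s), each kept with NULL l columns.

NULL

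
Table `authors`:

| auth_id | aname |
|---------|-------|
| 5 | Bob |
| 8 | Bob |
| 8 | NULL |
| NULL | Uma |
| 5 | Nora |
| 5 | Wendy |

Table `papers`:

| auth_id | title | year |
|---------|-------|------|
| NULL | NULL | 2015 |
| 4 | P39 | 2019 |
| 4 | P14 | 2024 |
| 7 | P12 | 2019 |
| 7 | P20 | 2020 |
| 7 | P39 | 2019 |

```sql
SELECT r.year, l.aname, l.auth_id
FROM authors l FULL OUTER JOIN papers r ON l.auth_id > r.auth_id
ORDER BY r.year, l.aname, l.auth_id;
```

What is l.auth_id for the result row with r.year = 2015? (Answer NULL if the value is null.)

FULL OUTER JOIN keeps every row from both sides; unmatched rows get NULL for the other side's columns.
Matching on l.auth_id > r.auth_id. A NULL in a compared column never satisfies the condition.
- auth_id=5: 2 matching r row(s), so 2 row(s) emitted.
- auth_id=8: 5 matching r row(s), so 5 row(s) emitted.
- auth_id=8: 5 matching r row(s), so 5 row(s) emitted.
- auth_id=NULL: no r row matches, row kept with r columns NULL.
- auth_id=5: 2 matching r row(s), so 2 row(s) emitted.
- auth_id=5: 2 matching r row(s), so 2 row(s) emitted.
- plus 1 unmatched r row(s), each kept with NULL l columns.

NULL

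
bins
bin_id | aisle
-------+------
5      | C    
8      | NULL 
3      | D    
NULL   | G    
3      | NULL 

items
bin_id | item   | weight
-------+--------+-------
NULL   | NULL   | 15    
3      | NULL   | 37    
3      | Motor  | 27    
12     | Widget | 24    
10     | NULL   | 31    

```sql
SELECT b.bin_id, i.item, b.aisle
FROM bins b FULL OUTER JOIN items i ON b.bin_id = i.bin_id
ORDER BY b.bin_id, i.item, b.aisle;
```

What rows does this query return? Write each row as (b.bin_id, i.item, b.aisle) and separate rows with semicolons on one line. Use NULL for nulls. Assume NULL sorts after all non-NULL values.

(3, Motor, D); (3, Motor, NULL); (3, NULL, D); (3, NULL, NULL); (5, NULL, C); (8, NULL, NULL); (NULL, Widget, NULL); (NULL, NULL, G); (NULL, NULL, NULL); (NULL, NULL, NULL)

FULL OUTER JOIN keeps every row from both sides; unmatched rows get NULL for the other side's columns.
Matching on b.bin_id = i.bin_id. A NULL in a compared column never satisfies the condition.
Matched pairs: 4; unmatched b rows kept: 3; unmatched i rows kept: 3.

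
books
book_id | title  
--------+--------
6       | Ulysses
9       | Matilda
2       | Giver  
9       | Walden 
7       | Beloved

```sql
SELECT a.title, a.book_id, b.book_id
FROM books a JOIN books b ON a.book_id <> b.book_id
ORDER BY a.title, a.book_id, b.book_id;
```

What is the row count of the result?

18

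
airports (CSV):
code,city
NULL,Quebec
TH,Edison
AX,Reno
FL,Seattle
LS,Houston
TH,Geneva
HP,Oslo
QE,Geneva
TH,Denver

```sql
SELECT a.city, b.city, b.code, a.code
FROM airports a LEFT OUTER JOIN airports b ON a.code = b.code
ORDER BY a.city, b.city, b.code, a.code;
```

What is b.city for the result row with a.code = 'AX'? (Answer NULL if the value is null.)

LEFT JOIN keeps every row from `airports a`; unmatched rows get NULL for `airports b`'s columns.
Matching on a.code = b.code. A NULL in a compared column never satisfies the condition.
- a (code=NULL) has no partner → padded with NULL.
- a (code=TH) pairs with 3 row(s) of b.
- a (code=AX) pairs with 1 row(s) of b.
- a (code=FL) pairs with 1 row(s) of b.
- a (code=LS) pairs with 1 row(s) of b.
- a (code=TH) pairs with 3 row(s) of b.
- a (code=HP) pairs with 1 row(s) of b.
- a (code=QE) pairs with 1 row(s) of b.
- a (code=TH) pairs with 3 row(s) of b.

Reno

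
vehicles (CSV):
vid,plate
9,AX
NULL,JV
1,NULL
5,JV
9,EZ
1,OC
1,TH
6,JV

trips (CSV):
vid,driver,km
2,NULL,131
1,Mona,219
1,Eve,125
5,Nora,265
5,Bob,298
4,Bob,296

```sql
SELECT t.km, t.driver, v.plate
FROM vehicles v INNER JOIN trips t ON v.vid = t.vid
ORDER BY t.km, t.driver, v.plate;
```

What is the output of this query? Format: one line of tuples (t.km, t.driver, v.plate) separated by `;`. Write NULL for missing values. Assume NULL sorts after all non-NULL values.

(125, Eve, OC); (125, Eve, TH); (125, Eve, NULL); (219, Mona, OC); (219, Mona, TH); (219, Mona, NULL); (265, Nora, JV); (298, Bob, JV)

INNER JOIN keeps only pairs where the ON condition holds.
Matching on v.vid = t.vid. A NULL in a compared column never satisfies the condition.
- v (vid=9) has no partner → excluded.
- v (vid=NULL) has no partner → excluded.
- v (vid=1) pairs with 2 row(s) of t.
- v (vid=5) pairs with 2 row(s) of t.
- v (vid=9) has no partner → excluded.
- v (vid=1) pairs with 2 row(s) of t.
- v (vid=1) pairs with 2 row(s) of t.
- v (vid=6) has no partner → excluded.
After projecting and ordering:
t.km | t.driver | v.plate
125 | Eve | OC
125 | Eve | TH
125 | Eve | NULL
219 | Mona | OC
219 | Mona | TH
219 | Mona | NULL
265 | Nora | JV
298 | Bob | JV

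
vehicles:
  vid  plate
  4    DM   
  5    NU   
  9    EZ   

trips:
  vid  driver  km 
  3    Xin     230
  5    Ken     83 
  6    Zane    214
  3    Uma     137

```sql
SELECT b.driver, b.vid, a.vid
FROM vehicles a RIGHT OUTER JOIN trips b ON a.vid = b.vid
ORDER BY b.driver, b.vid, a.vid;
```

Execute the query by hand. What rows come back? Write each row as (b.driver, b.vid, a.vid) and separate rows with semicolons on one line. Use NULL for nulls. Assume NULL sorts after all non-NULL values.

(Ken, 5, 5); (Uma, 3, NULL); (Xin, 3, NULL); (Zane, 6, NULL)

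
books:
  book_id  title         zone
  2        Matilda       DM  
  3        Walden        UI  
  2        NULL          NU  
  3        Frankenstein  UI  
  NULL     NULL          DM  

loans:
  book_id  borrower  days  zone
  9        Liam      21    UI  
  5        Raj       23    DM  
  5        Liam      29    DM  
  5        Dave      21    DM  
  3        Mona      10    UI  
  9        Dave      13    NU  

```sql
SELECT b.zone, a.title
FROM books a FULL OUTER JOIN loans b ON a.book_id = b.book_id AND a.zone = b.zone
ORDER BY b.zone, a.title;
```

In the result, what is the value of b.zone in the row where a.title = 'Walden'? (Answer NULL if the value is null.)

FULL OUTER JOIN keeps every row from both sides; unmatched rows get NULL for the other side's columns.
Matching on a.book_id = b.book_id AND a.zone = b.zone. A NULL in a compared column never satisfies the condition.
Matched pairs: 2; unmatched a rows kept: 3; unmatched b rows kept: 5.

UI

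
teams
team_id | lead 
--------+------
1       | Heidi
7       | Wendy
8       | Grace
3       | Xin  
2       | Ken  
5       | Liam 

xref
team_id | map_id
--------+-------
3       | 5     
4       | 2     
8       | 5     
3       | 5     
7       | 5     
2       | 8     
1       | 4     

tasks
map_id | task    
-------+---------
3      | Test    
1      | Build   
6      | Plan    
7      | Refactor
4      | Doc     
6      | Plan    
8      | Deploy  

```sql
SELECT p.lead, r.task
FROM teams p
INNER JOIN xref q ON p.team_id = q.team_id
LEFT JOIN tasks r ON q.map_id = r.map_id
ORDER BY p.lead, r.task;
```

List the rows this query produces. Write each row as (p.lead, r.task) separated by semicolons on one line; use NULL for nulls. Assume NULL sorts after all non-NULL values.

Joins associate left-to-right: teams INNER JOIN xref on team_id gives 6 intermediate row(s).
Then LEFT JOIN `tasks r` on map_id: each of those 6 rows is kept; rows whose q.map_id has no match in r get NULL for r's columns.

(Grace, NULL); (Heidi, Doc); (Ken, Deploy); (Wendy, NULL); (Xin, NULL); (Xin, NULL)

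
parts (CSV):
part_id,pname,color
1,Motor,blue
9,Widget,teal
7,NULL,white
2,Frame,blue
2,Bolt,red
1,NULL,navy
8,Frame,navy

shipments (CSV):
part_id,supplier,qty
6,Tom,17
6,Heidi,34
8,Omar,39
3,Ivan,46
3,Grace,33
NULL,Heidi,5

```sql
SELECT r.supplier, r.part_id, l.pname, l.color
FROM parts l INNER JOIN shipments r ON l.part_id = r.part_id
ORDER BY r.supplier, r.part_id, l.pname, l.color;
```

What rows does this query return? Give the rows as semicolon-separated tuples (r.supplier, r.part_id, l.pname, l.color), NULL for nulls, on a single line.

(Omar, 8, Frame, navy)

INNER JOIN keeps only pairs where the ON condition holds.
Matching on l.part_id = r.part_id. A NULL in a compared column never satisfies the condition.
Matched pairs: 1.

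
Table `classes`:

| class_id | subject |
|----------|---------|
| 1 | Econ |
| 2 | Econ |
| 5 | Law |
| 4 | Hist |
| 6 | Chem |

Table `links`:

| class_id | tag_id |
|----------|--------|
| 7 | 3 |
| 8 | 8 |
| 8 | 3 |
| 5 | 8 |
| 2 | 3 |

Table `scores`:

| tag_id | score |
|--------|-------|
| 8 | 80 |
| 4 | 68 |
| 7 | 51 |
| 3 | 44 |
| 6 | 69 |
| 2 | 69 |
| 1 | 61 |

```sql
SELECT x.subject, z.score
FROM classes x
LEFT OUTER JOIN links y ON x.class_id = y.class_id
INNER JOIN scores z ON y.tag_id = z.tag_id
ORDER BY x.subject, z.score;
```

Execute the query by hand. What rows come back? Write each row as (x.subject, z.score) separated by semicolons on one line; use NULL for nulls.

Step 1 — x LEFT JOIN y on class_id → 5 row(s).
Then INNER JOIN `scores z` on tag_id: keep only rows whose y.tag_id appears in z.

(Econ, 44); (Law, 80)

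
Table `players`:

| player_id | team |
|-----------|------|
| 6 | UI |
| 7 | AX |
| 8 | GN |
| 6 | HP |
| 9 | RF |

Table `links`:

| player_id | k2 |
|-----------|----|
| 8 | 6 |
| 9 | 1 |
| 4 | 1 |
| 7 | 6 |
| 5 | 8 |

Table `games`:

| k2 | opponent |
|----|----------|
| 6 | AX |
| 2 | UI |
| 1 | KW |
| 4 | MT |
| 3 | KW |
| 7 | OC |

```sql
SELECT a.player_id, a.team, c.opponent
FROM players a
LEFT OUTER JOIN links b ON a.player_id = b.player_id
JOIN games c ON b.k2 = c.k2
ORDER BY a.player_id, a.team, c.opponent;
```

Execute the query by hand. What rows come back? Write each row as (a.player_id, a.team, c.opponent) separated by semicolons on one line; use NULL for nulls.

(7, AX, AX); (8, GN, AX); (9, RF, KW)

Joins associate left-to-right: players LEFT JOIN links on player_id gives 5 intermediate row(s).
Then INNER JOIN `games c` on k2: keep only rows whose b.k2 appears in c.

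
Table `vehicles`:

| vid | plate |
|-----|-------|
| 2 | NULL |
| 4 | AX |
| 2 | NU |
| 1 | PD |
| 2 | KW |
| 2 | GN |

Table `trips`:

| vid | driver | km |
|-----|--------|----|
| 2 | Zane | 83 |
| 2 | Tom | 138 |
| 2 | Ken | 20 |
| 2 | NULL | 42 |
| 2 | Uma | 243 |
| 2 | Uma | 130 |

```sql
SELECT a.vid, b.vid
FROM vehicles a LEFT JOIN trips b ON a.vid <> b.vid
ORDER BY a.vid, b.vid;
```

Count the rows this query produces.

LEFT JOIN keeps every row from `vehicles`; unmatched rows get NULL for `trips`'s columns.
Matching on a.vid <> b.vid.
- a[0] vid=2 → no match; kept with NULLs on the b side.
- a[1] vid=4 → 6 match(es) in b → 6 row(s).
- a[2] vid=2 → no match; kept with NULLs on the b side.
- a[3] vid=1 → 6 match(es) in b → 6 row(s).
- a[4] vid=2 → no match; kept with NULLs on the b side.
- a[5] vid=2 → no match; kept with NULLs on the b side.
Total: 12 matched + 4 padded = 16 rows.

16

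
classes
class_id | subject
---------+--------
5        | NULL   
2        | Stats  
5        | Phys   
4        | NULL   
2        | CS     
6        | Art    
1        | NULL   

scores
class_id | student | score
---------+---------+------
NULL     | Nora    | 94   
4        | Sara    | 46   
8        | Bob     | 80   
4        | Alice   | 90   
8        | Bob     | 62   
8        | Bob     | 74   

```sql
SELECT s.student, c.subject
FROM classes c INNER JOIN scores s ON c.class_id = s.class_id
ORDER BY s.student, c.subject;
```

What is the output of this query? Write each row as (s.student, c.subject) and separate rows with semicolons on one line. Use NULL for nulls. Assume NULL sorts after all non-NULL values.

(Alice, NULL); (Sara, NULL)

INNER JOIN keeps only pairs where the ON condition holds.
Matching on c.class_id = s.class_id. A NULL in a compared column never satisfies the condition.
- c (class_id=5) has no partner → excluded.
- c (class_id=2) has no partner → excluded.
- c (class_id=5) has no partner → excluded.
- c (class_id=4) pairs with 2 row(s) of s.
- c (class_id=2) has no partner → excluded.
- c (class_id=6) has no partner → excluded.
- c (class_id=1) has no partner → excluded.
After projecting and ordering:
s.student | c.subject
Alice | NULL
Sara | NULL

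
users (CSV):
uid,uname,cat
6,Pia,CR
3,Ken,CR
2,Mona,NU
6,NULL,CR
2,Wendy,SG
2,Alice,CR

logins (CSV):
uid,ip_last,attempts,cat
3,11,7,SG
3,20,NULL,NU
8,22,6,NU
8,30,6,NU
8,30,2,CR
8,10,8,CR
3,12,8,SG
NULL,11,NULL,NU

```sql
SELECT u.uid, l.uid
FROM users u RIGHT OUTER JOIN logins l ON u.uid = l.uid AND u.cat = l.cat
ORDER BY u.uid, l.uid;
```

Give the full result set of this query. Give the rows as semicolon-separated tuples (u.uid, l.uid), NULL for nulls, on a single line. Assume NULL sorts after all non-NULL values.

(NULL, 3); (NULL, 3); (NULL, 3); (NULL, 8); (NULL, 8); (NULL, 8); (NULL, 8); (NULL, NULL)

RIGHT JOIN keeps every row from `logins`; unmatched rows get NULL for `users`'s columns.
Matching on u.uid = l.uid AND u.cat = l.cat. A NULL in a compared column never satisfies the condition.
Matched pairs: 0; unmatched l rows kept: 8.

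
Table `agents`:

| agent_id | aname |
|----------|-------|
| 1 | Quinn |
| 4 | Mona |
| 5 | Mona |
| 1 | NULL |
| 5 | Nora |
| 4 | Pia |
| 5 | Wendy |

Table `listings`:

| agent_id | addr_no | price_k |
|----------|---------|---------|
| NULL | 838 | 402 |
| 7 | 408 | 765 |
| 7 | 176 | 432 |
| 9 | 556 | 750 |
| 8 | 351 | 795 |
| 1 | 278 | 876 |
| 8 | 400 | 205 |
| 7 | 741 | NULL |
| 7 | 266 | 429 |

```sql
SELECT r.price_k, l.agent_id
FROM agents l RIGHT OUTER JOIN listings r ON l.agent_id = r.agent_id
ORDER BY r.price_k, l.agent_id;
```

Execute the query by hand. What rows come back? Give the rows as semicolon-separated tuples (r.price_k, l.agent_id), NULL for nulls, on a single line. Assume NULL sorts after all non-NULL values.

(205, NULL); (402, NULL); (429, NULL); (432, NULL); (750, NULL); (765, NULL); (795, NULL); (876, 1); (876, 1); (NULL, NULL)

RIGHT JOIN keeps every row from `listings`; unmatched rows get NULL for `agents`'s columns.
Matching on l.agent_id = r.agent_id. A NULL in a compared column never satisfies the condition.
Matched pairs: 2; unmatched r rows kept: 8.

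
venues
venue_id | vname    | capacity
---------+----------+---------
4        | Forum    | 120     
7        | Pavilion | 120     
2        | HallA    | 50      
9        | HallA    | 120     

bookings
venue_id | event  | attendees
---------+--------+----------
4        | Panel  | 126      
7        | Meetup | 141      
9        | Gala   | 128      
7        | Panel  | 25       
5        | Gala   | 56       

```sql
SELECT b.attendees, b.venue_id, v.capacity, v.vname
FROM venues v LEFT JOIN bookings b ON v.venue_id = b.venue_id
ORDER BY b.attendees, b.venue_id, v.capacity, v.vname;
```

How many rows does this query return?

5

LEFT JOIN keeps every row from `venues`; unmatched rows get NULL for `bookings`'s columns.
Matching on v.venue_id = b.venue_id.
Matched pairs: 4; unmatched v rows kept: 1.
Total: 4 matched + 1 padded = 5 rows.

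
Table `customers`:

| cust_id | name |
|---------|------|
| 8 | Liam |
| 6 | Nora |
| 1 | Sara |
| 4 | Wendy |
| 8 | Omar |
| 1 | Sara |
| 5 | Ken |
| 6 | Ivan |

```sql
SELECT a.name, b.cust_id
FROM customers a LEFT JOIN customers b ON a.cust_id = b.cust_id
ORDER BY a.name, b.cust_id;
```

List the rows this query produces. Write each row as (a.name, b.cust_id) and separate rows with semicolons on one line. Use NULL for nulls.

LEFT JOIN keeps every row from `customers a`; unmatched rows get NULL for `customers b`'s columns.
Matching on a.cust_id = b.cust_id.
- a (cust_id=8) pairs with 2 row(s) of b.
- a (cust_id=6) pairs with 2 row(s) of b.
- a (cust_id=1) pairs with 2 row(s) of b.
- a (cust_id=4) pairs with 1 row(s) of b.
- a (cust_id=8) pairs with 2 row(s) of b.
- a (cust_id=1) pairs with 2 row(s) of b.
- a (cust_id=5) pairs with 1 row(s) of b.
- a (cust_id=6) pairs with 2 row(s) of b.

(Ivan, 6); (Ivan, 6); (Ken, 5); (Liam, 8); (Liam, 8); (Nora, 6); (Nora, 6); (Omar, 8); (Omar, 8); (Sara, 1); (Sara, 1); (Sara, 1); (Sara, 1); (Wendy, 4)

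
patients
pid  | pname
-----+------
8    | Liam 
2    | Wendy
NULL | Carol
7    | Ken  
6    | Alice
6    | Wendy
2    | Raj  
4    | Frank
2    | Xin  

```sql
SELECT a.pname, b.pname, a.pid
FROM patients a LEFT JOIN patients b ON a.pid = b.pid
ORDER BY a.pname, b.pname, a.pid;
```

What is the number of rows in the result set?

LEFT JOIN keeps every row from `patients a`; unmatched rows get NULL for `patients b`'s columns.
Matching on a.pid = b.pid. A NULL in a compared column never satisfies the condition.
- pid=8: 1 matching b row(s), so 1 row(s) emitted.
- pid=2: 3 matching b row(s), so 3 row(s) emitted.
- pid=NULL: no b row matches, row kept with b columns NULL.
- pid=7: 1 matching b row(s), so 1 row(s) emitted.
- pid=6: 2 matching b row(s), so 2 row(s) emitted.
- pid=6: 2 matching b row(s), so 2 row(s) emitted.
- pid=2: 3 matching b row(s), so 3 row(s) emitted.
- pid=4: 1 matching b row(s), so 1 row(s) emitted.
- pid=2: 3 matching b row(s), so 3 row(s) emitted.
Total: 16 matched + 1 padded = 17 rows.

17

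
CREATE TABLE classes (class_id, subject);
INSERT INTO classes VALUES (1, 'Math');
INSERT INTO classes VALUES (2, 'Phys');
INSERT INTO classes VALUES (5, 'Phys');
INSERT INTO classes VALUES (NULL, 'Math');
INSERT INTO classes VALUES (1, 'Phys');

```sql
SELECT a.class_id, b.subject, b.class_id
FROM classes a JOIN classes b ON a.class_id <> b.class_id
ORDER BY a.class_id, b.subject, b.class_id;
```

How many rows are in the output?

INNER JOIN keeps only pairs where the ON condition holds.
Matching on a.class_id <> b.class_id. A NULL in a compared column never satisfies the condition.
Matched pairs: 10.
Total: 10 rows.

10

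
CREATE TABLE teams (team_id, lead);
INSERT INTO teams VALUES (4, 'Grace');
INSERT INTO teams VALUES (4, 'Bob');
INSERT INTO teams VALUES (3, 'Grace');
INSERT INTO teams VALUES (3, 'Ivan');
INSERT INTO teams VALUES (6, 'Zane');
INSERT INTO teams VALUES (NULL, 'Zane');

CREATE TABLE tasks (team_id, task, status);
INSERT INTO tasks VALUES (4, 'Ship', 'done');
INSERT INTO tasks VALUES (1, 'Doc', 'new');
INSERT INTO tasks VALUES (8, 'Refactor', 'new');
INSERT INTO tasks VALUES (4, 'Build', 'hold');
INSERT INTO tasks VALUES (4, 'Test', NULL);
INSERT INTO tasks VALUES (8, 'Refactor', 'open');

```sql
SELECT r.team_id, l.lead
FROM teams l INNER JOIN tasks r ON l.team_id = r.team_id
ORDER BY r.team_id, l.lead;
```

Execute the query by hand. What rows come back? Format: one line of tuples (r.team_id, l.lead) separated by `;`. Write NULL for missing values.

INNER JOIN keeps only pairs where the ON condition holds.
Matching on l.team_id = r.team_id. A NULL in a compared column never satisfies the condition.
- l[0] team_id=4 → 3 match(es) in r → 3 row(s).
- l[1] team_id=4 → 3 match(es) in r → 3 row(s).
- l[2] team_id=3 → no match; dropped.
- l[3] team_id=3 → no match; dropped.
- l[4] team_id=6 → no match; dropped.
- l[5] team_id=NULL → no match; dropped.
After projecting and ordering:
r.team_id | l.lead
4 | Bob
4 | Bob
4 | Bob
4 | Grace
4 | Grace
4 | Grace

(4, Bob); (4, Bob); (4, Bob); (4, Grace); (4, Grace); (4, Grace)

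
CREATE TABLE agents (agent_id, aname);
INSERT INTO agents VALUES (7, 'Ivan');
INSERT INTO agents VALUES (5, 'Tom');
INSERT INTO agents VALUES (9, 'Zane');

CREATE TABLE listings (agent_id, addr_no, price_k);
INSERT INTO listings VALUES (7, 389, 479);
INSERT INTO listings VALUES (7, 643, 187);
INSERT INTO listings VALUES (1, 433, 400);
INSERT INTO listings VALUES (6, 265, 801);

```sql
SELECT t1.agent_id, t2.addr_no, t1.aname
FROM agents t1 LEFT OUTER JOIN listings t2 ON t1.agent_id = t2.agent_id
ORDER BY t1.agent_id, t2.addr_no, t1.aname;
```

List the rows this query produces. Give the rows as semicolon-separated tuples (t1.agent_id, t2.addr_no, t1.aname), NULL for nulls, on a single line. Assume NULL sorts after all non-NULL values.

(5, NULL, Tom); (7, 389, Ivan); (7, 643, Ivan); (9, NULL, Zane)

LEFT JOIN keeps every row from `agents`; unmatched rows get NULL for `listings`'s columns.
Matching on t1.agent_id = t2.agent_id.
- t1 row (agent_id=7): matches 2 t2 row(s) → 2 output row(s).
- t1 row (agent_id=5): no match → kept, t2 columns NULL.
- t1 row (agent_id=9): no match → kept, t2 columns NULL.
After projecting and ordering:
t1.agent_id | t2.addr_no | t1.aname
5 | NULL | Tom
7 | 389 | Ivan
7 | 643 | Ivan
9 | NULL | Zane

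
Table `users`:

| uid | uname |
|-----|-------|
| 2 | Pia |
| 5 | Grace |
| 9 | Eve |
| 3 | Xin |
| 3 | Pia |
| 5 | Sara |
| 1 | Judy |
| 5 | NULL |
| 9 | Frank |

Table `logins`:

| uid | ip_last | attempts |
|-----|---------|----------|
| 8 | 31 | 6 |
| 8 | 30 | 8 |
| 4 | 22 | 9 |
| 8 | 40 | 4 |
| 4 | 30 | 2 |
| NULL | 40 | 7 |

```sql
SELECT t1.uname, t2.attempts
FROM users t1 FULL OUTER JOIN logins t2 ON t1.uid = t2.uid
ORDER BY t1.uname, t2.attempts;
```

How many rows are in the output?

FULL OUTER JOIN keeps every row from both sides; unmatched rows get NULL for the other side's columns.
Matching on t1.uid = t2.uid. A NULL in a compared column never satisfies the condition.
- t1[0] uid=2 → no match; kept with NULLs on the t2 side.
- t1[1] uid=5 → no match; kept with NULLs on the t2 side.
- t1[2] uid=9 → no match; kept with NULLs on the t2 side.
- t1[3] uid=3 → no match; kept with NULLs on the t2 side.
- t1[4] uid=3 → no match; kept with NULLs on the t2 side.
- t1[5] uid=5 → no match; kept with NULLs on the t2 side.
- t1[6] uid=1 → no match; kept with NULLs on the t2 side.
- t1[7] uid=5 → no match; kept with NULLs on the t2 side.
- t1[8] uid=9 → no match; kept with NULLs on the t2 side.
- plus 6 unmatched t2 row(s), each kept with NULL t1 columns.
Total: 0 matched + 15 padded = 15 rows.

15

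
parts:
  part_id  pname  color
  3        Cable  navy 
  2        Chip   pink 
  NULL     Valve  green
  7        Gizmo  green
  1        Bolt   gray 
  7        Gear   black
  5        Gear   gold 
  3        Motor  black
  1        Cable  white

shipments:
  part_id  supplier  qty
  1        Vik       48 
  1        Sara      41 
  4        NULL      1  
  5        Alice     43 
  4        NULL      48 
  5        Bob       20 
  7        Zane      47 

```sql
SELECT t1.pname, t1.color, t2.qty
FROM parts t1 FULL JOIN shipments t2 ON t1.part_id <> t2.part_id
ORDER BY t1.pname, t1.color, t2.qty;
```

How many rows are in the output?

49

FULL OUTER JOIN keeps every row from both sides; unmatched rows get NULL for the other side's columns.
Matching on t1.part_id <> t2.part_id. A NULL in a compared column never satisfies the condition.
- t1 (part_id=3) pairs with 7 row(s) of t2.
- t1 (part_id=2) pairs with 7 row(s) of t2.
- t1 (part_id=NULL) has no partner → padded with NULL.
- t1 (part_id=7) pairs with 6 row(s) of t2.
- t1 (part_id=1) pairs with 5 row(s) of t2.
- t1 (part_id=7) pairs with 6 row(s) of t2.
- t1 (part_id=5) pairs with 5 row(s) of t2.
- t1 (part_id=3) pairs with 7 row(s) of t2.
- t1 (part_id=1) pairs with 5 row(s) of t2.
Total: 48 matched + 1 padded = 49 rows.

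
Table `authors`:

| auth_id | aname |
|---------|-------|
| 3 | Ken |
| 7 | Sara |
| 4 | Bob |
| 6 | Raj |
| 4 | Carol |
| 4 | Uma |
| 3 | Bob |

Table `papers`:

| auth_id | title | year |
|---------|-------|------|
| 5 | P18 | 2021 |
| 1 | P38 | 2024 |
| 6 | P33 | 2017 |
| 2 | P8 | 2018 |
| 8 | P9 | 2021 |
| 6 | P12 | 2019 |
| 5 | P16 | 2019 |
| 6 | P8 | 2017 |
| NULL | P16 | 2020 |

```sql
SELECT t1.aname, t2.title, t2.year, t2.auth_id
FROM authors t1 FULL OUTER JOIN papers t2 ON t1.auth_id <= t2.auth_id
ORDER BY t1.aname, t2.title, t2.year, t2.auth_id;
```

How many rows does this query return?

FULL OUTER JOIN keeps every row from both sides; unmatched rows get NULL for the other side's columns.
Matching on t1.auth_id <= t2.auth_id. A NULL in a compared column never satisfies the condition.
- t1[0] auth_id=3 → 6 match(es) in t2 → 6 row(s).
- t1[1] auth_id=7 → 1 match(es) in t2 → 1 row(s).
- t1[2] auth_id=4 → 6 match(es) in t2 → 6 row(s).
- t1[3] auth_id=6 → 4 match(es) in t2 → 4 row(s).
- t1[4] auth_id=4 → 6 match(es) in t2 → 6 row(s).
- t1[5] auth_id=4 → 6 match(es) in t2 → 6 row(s).
- t1[6] auth_id=3 → 6 match(es) in t2 → 6 row(s).
- plus 3 unmatched t2 row(s), each kept with NULL t1 columns.
Total: 35 matched + 3 padded = 38 rows.

38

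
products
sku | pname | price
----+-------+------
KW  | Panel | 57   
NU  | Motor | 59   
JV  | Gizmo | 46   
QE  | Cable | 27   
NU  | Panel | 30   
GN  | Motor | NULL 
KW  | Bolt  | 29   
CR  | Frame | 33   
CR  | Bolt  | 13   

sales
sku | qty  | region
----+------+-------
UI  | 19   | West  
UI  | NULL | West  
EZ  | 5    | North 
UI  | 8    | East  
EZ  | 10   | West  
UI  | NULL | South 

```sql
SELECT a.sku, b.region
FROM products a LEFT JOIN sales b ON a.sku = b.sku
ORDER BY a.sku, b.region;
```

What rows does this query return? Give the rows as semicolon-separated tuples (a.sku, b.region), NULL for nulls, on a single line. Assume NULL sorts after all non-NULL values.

LEFT JOIN keeps every row from `products`; unmatched rows get NULL for `sales`'s columns.
Matching on a.sku = b.sku.
- sku=KW: no b row matches, row kept with b columns NULL.
- sku=NU: no b row matches, row kept with b columns NULL.
- sku=JV: no b row matches, row kept with b columns NULL.
- sku=QE: no b row matches, row kept with b columns NULL.
- sku=NU: no b row matches, row kept with b columns NULL.
- sku=GN: no b row matches, row kept with b columns NULL.
- sku=KW: no b row matches, row kept with b columns NULL.
- sku=CR: no b row matches, row kept with b columns NULL.
- sku=CR: no b row matches, row kept with b columns NULL.
After projecting and ordering:
a.sku | b.region
CR | NULL
CR | NULL
GN | NULL
JV | NULL
KW | NULL
KW | NULL
NU | NULL
NU | NULL
QE | NULL

(CR, NULL); (CR, NULL); (GN, NULL); (JV, NULL); (KW, NULL); (KW, NULL); (NU, NULL); (NU, NULL); (QE, NULL)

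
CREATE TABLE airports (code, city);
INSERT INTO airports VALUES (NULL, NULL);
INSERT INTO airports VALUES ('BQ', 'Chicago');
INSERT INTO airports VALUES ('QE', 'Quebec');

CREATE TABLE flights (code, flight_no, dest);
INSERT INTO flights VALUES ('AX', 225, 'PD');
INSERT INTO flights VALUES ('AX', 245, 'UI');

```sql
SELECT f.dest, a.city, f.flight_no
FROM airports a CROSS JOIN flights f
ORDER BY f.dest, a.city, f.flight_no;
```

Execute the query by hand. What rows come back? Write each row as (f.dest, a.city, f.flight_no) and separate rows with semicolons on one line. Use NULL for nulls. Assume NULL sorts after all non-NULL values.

CROSS JOIN pairs every row of `airports` with every row of `flights`: 3 × 2 = 6 rows.
After projecting and ordering:
f.dest | a.city | f.flight_no
PD | Chicago | 225
PD | Quebec | 225
PD | NULL | 225
UI | Chicago | 245
UI | Quebec | 245
UI | NULL | 245

(PD, Chicago, 225); (PD, Quebec, 225); (PD, NULL, 225); (UI, Chicago, 245); (UI, Quebec, 245); (UI, NULL, 245)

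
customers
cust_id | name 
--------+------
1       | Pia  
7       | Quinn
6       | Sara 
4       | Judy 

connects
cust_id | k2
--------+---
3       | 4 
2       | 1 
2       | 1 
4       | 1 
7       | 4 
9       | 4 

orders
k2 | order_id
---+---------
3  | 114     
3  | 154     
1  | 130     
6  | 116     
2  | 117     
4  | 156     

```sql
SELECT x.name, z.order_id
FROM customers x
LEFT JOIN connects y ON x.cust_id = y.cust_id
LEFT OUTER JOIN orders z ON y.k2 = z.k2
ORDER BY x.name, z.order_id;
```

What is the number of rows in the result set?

Evaluate left to right. First `customers x LEFT JOIN connects y` on cust_id: 4 row(s).
Then LEFT JOIN `orders z` on k2: each of those 4 rows is kept; rows whose y.k2 has no match in z get NULL for z's columns.
Result: 4 row(s).

4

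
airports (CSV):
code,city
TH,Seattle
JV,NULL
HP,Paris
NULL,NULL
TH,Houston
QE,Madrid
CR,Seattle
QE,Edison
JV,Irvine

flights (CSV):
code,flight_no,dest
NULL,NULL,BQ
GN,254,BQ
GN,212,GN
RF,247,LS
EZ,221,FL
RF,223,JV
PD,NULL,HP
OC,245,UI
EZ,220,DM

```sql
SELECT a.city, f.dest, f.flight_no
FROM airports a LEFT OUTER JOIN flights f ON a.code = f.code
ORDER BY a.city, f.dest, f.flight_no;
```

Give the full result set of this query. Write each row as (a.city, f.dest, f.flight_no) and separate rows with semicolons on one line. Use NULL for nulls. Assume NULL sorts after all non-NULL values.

LEFT JOIN keeps every row from `airports`; unmatched rows get NULL for `flights`'s columns.
Matching on a.code = f.code. A NULL in a compared column never satisfies the condition.
- code=TH: no f row matches, row kept with f columns NULL.
- code=JV: no f row matches, row kept with f columns NULL.
- code=HP: no f row matches, row kept with f columns NULL.
- code=NULL: no f row matches, row kept with f columns NULL.
- code=TH: no f row matches, row kept with f columns NULL.
- code=QE: no f row matches, row kept with f columns NULL.
- code=CR: no f row matches, row kept with f columns NULL.
- code=QE: no f row matches, row kept with f columns NULL.
- code=JV: no f row matches, row kept with f columns NULL.
After projecting and ordering:
a.city | f.dest | f.flight_no
Edison | NULL | NULL
Houston | NULL | NULL
Irvine | NULL | NULL
Madrid | NULL | NULL
Paris | NULL | NULL
Seattle | NULL | NULL
Seattle | NULL | NULL
NULL | NULL | NULL
NULL | NULL | NULL

(Edison, NULL, NULL); (Houston, NULL, NULL); (Irvine, NULL, NULL); (Madrid, NULL, NULL); (Paris, NULL, NULL); (Seattle, NULL, NULL); (Seattle, NULL, NULL); (NULL, NULL, NULL); (NULL, NULL, NULL)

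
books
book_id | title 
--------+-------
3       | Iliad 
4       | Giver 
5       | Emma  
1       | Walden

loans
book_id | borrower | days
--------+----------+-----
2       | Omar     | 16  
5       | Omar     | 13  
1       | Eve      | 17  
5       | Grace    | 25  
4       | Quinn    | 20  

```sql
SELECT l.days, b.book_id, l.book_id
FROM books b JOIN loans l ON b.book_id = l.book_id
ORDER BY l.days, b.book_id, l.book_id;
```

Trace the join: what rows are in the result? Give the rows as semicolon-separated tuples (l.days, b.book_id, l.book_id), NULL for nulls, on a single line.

INNER JOIN keeps only pairs where the ON condition holds.
Matching on b.book_id = l.book_id.
- book_id=3: no matching l row, dropped.
- book_id=4: 1 matching l row(s), so 1 row(s) emitted.
- book_id=5: 2 matching l row(s), so 2 row(s) emitted.
- book_id=1: 1 matching l row(s), so 1 row(s) emitted.
After projecting and ordering:
l.days | b.book_id | l.book_id
13 | 5 | 5
17 | 1 | 1
20 | 4 | 4
25 | 5 | 5

(13, 5, 5); (17, 1, 1); (20, 4, 4); (25, 5, 5)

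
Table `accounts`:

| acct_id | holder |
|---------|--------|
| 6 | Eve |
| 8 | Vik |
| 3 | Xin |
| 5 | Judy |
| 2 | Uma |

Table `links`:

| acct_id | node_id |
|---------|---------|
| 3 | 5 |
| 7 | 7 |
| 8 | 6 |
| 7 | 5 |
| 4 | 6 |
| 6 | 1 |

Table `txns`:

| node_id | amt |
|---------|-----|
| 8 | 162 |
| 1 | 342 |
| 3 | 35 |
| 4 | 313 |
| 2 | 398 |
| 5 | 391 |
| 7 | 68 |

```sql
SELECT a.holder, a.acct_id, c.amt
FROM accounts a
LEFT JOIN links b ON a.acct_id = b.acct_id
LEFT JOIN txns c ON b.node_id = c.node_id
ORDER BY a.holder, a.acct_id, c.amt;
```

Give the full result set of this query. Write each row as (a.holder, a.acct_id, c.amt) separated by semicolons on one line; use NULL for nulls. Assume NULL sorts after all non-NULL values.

Joins associate left-to-right: accounts LEFT JOIN links on acct_id gives 5 intermediate row(s).
Then LEFT JOIN `txns c` on node_id: each of those 5 rows is kept; rows whose b.node_id has no match in c get NULL for c's columns.

(Eve, 6, 342); (Judy, 5, NULL); (Uma, 2, NULL); (Vik, 8, NULL); (Xin, 3, 391)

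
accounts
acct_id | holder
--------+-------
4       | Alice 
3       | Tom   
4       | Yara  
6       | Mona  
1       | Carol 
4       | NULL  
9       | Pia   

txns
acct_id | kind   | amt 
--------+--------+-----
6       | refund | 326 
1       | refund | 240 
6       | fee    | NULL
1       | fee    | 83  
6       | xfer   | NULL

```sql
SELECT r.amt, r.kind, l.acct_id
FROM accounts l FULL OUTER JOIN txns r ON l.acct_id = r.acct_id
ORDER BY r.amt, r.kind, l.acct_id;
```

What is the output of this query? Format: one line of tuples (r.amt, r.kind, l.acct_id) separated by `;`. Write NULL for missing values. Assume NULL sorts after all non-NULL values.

(83, fee, 1); (240, refund, 1); (326, refund, 6); (NULL, fee, 6); (NULL, xfer, 6); (NULL, NULL, 3); (NULL, NULL, 4); (NULL, NULL, 4); (NULL, NULL, 4); (NULL, NULL, 9)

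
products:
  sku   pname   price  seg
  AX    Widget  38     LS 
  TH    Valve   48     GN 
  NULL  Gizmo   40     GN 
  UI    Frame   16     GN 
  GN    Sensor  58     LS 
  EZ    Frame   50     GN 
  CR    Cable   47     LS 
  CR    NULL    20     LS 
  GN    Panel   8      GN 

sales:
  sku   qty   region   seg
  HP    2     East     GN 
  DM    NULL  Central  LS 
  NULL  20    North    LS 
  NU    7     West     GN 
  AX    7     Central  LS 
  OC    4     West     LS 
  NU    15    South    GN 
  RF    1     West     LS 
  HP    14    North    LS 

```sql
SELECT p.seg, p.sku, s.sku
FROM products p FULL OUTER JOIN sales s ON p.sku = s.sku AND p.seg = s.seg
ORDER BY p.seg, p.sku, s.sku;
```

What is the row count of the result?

17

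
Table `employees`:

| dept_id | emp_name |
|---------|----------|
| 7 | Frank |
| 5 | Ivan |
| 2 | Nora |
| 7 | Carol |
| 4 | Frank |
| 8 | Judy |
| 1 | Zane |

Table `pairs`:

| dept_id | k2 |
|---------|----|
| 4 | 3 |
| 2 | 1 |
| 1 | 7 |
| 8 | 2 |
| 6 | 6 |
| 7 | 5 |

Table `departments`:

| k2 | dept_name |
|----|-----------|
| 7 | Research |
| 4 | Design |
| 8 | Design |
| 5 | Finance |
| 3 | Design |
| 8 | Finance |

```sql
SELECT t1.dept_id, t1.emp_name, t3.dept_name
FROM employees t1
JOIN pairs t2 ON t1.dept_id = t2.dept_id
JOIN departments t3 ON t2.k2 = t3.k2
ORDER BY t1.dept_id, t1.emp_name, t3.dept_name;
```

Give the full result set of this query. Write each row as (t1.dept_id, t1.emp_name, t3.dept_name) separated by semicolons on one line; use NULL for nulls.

(1, Zane, Research); (4, Frank, Design); (7, Carol, Finance); (7, Frank, Finance)

Joins associate left-to-right: employees INNER JOIN pairs on dept_id gives 6 intermediate row(s).
Then INNER JOIN `departments t3` on k2: keep only rows whose t2.k2 appears in t3.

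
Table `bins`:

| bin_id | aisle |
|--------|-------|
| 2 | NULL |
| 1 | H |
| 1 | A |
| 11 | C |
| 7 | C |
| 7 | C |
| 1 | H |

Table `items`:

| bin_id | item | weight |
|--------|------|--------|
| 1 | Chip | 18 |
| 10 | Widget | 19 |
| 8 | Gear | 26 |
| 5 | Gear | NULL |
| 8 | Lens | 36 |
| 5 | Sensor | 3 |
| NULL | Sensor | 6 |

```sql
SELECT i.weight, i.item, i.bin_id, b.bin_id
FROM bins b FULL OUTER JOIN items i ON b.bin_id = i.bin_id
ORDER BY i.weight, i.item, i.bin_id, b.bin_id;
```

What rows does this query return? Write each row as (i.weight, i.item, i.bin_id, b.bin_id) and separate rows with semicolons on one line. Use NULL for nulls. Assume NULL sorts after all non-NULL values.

(3, Sensor, 5, NULL); (6, Sensor, NULL, NULL); (18, Chip, 1, 1); (18, Chip, 1, 1); (18, Chip, 1, 1); (19, Widget, 10, NULL); (26, Gear, 8, NULL); (36, Lens, 8, NULL); (NULL, Gear, 5, NULL); (NULL, NULL, NULL, 2); (NULL, NULL, NULL, 7); (NULL, NULL, NULL, 7); (NULL, NULL, NULL, 11)

FULL OUTER JOIN keeps every row from both sides; unmatched rows get NULL for the other side's columns.
Matching on b.bin_id = i.bin_id. A NULL in a compared column never satisfies the condition.
- b row (bin_id=2): no match → kept, i columns NULL.
- b row (bin_id=1): matches 1 i row(s) → 1 output row(s).
- b row (bin_id=1): matches 1 i row(s) → 1 output row(s).
- b row (bin_id=11): no match → kept, i columns NULL.
- b row (bin_id=7): no match → kept, i columns NULL.
- b row (bin_id=7): no match → kept, i columns NULL.
- b row (bin_id=1): matches 1 i row(s) → 1 output row(s).
- 6 i row(s) had no b match → kept, b columns NULL.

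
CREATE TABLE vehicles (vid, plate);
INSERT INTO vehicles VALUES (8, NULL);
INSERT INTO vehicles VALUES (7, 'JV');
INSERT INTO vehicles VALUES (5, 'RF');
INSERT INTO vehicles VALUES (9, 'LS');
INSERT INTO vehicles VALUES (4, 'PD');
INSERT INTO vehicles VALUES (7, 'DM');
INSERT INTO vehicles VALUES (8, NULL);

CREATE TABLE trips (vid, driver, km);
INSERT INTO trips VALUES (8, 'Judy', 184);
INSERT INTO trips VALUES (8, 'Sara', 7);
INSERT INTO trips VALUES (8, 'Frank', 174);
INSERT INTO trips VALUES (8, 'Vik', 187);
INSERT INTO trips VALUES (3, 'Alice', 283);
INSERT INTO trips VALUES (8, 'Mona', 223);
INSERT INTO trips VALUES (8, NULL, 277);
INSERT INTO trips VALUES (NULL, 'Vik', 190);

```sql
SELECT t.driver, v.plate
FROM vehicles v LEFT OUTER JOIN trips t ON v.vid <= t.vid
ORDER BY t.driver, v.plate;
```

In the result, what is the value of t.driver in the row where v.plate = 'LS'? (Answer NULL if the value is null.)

NULL

LEFT JOIN keeps every row from `vehicles`; unmatched rows get NULL for `trips`'s columns.
Matching on v.vid <= t.vid. A NULL in a compared column never satisfies the condition.
- v row (vid=8): matches 6 t row(s) → 6 output row(s).
- v row (vid=7): matches 6 t row(s) → 6 output row(s).
- v row (vid=5): matches 6 t row(s) → 6 output row(s).
- v row (vid=9): no match → kept, t columns NULL.
- v row (vid=4): matches 6 t row(s) → 6 output row(s).
- v row (vid=7): matches 6 t row(s) → 6 output row(s).
- v row (vid=8): matches 6 t row(s) → 6 output row(s).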